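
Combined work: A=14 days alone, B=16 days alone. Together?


Rate of A = 1/14 per day
Rate of B = 1/16 per day
Combined rate = 1/14 + 1/16 = 30/224 ≈ 0.1339 per day
Days = 1 / combined rate = 224/30
≈ 7.47 days

7.47 days


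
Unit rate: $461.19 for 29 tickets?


Unit rate = total / quantity
= 461.19 / 29
= $15.90 per unit

$15.90 per unit


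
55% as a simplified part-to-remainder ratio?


55% means 55 parts out of 100; remainder = 45
Part : remainder = 55:45
GCD = 5
= 11:9

11:9


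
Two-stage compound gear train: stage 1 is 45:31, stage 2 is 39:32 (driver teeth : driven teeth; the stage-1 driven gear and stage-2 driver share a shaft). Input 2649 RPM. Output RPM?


Stage 1: RPM_B = RPM_A × t_A/t_B = 2649 × 45/31 = 119205/31 ≈ 3845.32
B and C share a shaft → RPM_C = RPM_B
Stage 2: RPM_D = RPM_C × t_C/t_D = RPM_A × (t_A×t_C)/(t_B×t_D)
Overall ratio = (45×39)/(31×32) = 1755/992
RPM_D = 2649 × 1755/992 = 4648995/992
≈ 4686.49 RPM

4686.49 RPM


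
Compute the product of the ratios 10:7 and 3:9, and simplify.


Compound ratio = (10×3) : (7×9)
= 30:63
GCD = 3
= 10:21

10:21


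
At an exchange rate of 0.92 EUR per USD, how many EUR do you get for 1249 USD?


Amount × rate = 1249 × 0.92
= 1149.08 EUR

1149.08 EUR


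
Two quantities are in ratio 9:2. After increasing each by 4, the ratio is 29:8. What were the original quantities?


Let A = 9k, B = 2k.
(9k + 4) / (2k + 4) = 29/8
Cross-multiply: 8(9k + 4) = 29(2k + 4)
72k + 32 = 58k + 116
72k - 58k = 116 - 32
14k = 84
k = 84/14 = 6
A = 9×6 = 54, B = 2×6 = 12
= A = 54, B = 12

A = 54, B = 12


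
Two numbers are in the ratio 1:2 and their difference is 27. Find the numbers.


Let A = 1k, B = 2k.
2k - 1k = 27
1k = 27 → k = 27/1 = 27
A = 1×27 = 27, B = 2×27 = 54
= A = 27, B = 54

A = 27, B = 54


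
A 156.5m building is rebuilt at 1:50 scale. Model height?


Model size = real / scale
= 156.5 / 50
= 3.1300 m

3.1300 m


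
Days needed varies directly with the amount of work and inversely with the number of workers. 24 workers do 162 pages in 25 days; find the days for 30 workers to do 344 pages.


Days ∝ work / workers, so d₂ = d₁ × (m₁/m₂) × (w₂/w₁)
Workers factor (inverse): 24/30 = 0.8000
Work factor (direct): 344/162 ≈ 2.1235
d₂ = 25 × 24/30 × 344/162 = (25 × 24 × 344) / (30 × 162) = 206400/4860
≈ 42.47 days

42.47 days


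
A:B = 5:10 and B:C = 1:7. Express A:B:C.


Match B: multiply A:B by 1 → 5:10
Multiply B:C by 10 → 10:70
Combined: 5:10:70
GCD = 5
= 1:2:14

1:2:14


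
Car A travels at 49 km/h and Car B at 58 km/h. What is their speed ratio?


Ratio = 49:58
GCD = 1
Simplified = 49:58
Time ratio (same distance) = 58:49
Speed ratio = 49:58

49:58


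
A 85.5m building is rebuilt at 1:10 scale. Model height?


Model size = real / scale
= 85.5 / 10
= 8.5500 m

8.5500 m


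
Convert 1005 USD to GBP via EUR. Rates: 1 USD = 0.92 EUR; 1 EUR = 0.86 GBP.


Step 1: 1005 USD × 0.92 = 924.60 EUR
Step 2: 924.60 EUR × 0.86 = 795.16 GBP
Implied rate USD→GBP = 0.92 × 0.86 = 0.7912
= 795.16 GBP

795.16 GBP


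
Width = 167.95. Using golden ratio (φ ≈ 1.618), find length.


φ = (1 + √5) / 2 ≈ 1.618
Length = width × φ = 167.95 × 1.618 = 271.7431
≈ 271.74

271.74


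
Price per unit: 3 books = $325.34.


Unit rate = total / quantity
= 325.34 / 3
= $108.45 per unit

$108.45 per unit


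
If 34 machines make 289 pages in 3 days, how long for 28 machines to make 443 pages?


Days ∝ work / workers, so d₂ = d₁ × (m₁/m₂) × (w₂/w₁)
Workers factor (inverse): 34/28 ≈ 1.2143
Work factor (direct): 443/289 ≈ 1.5329
d₂ = 3 × 34/28 × 443/289 = (3 × 34 × 443) / (28 × 289) = 45186/8092
≈ 5.58 days

5.58 days


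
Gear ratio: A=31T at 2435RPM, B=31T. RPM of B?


Gear ratio = 31:31 = 1:1
RPM_B = RPM_A × (teeth_A / teeth_B)
= 2435 × (31/31)
= 2435.0 RPM

2435.0 RPM


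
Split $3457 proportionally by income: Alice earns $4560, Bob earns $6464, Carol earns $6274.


Total income = 4560 + 6464 + 6274 = $17298
Alice: $3457 × 4560/17298 = $911.31
Bob: $3457 × 6464/17298 = $1291.83
Carol: $3457 × 6274/17298 = $1253.86
= Alice: $911.31, Bob: $1291.83, Carol: $1253.86

Alice: $911.31, Bob: $1291.83, Carol: $1253.86


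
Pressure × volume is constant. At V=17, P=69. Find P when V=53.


Inverse proportion: x × y = constant
k = 17 × 69 = 1173
y₂ = k / 53 = 1173 / 53
= 22.13

22.13


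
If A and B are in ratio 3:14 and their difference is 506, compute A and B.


Let A = 3k, B = 14k.
14k - 3k = 506
11k = 506 → k = 506/11 = 46
A = 3×46 = 138, B = 14×46 = 644
= A = 138, B = 644

A = 138, B = 644


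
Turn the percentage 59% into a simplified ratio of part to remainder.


59% means 59 parts out of 100; remainder = 41
Part : remainder = 59:41
GCD = 1
= 59:41

59:41


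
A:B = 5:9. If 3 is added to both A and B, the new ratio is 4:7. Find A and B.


Let A = 5k, B = 9k.
(5k + 3) / (9k + 3) = 4/7
Cross-multiply: 7(5k + 3) = 4(9k + 3)
35k + 21 = 36k + 12
35k - 36k = 12 - 21
-1k = -9
k = -9/-1 = 9
A = 5×9 = 45, B = 9×9 = 81
= A = 45, B = 81

A = 45, B = 81


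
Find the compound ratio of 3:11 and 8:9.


Compound ratio = (3×8) : (11×9)
= 24:99
GCD = 3
= 8:33

8:33


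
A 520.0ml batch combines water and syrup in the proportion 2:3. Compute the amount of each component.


Total parts = 2 + 3 = 5
water: 520.0 × 2/5 = 208.0ml
syrup: 520.0 × 3/5 = 312.0ml
= 208.0ml and 312.0ml

208.0ml and 312.0ml


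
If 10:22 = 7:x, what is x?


Cross multiply: 10 × x = 22 × 7
10x = 154
x = 154 / 10
= 15.40

15.40


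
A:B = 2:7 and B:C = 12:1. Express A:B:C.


Match B: multiply A:B by 12 → 24:84
Multiply B:C by 7 → 84:7
Combined: 24:84:7
GCD = 1
= 24:84:7

24:84:7


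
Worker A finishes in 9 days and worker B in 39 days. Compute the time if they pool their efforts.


Rate of A = 1/9 per day
Rate of B = 1/39 per day
Combined rate = 1/9 + 1/39 = 48/351 ≈ 0.1368 per day
Days = 1 / combined rate = 351/48
≈ 7.31 days

7.31 days


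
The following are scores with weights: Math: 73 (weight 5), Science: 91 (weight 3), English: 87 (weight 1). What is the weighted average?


Numerator = 73×5 + 91×3 + 87×1
= 365 + 273 + 87
= 725
Total weight = 9
Weighted avg = 725/9
= 80.56

80.56


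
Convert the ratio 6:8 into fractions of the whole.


Total parts = 6 + 8 = 14
First part: 6/14 = 3/7
Second part: 8/14 = 4/7
= 3/7 and 4/7

3/7 and 4/7


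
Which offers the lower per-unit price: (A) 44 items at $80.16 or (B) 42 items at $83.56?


Deal A: $80.16/44 = $1.8218/unit
Deal B: $83.56/42 = $1.9895/unit
A is cheaper per unit
= Deal A

Deal A


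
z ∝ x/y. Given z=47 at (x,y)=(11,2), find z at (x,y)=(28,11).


z = k·x/y
Solve for k using the known point: k = z·y/x = 47×2/11 = 94/11 ≈ 8.5455
Now evaluate at x=28, y=11:
z = k × 28 / 11 = (94 × 28) / (11 × 11) = 2632/121
≈ 21.7521

21.7521


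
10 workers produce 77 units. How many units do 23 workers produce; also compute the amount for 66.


Direct proportion: y/x = constant
k = 77/10 = 7.7000
y at x=23: k × 23 = 77 × 23 / 10 = 1771/10 = 177.10
y at x=66: k × 66 = 77 × 66 / 10 = 5082/10 = 508.20
= 177.10 and 508.20

177.10 and 508.20


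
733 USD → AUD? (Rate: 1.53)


Amount × rate = 733 × 1.53
= 1121.49 AUD

1121.49 AUD


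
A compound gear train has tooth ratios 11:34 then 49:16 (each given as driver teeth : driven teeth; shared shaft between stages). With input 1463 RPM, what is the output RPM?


Stage 1: RPM_B = RPM_A × t_A/t_B = 1463 × 11/34 = 16093/34 ≈ 473.32
B and C share a shaft → RPM_C = RPM_B
Stage 2: RPM_D = RPM_C × t_C/t_D = RPM_A × (t_A×t_C)/(t_B×t_D)
Overall ratio = (11×49)/(34×16) = 539/544
RPM_D = 1463 × 539/544 = 788557/544
≈ 1449.55 RPM

1449.55 RPM


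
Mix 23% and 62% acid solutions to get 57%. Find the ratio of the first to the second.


Let x parts of 23% mix with y parts of 62%.
23x + 62y = 57(x + y)
23x + 62y = 57x + 57y
x(23 - 57) = y(57 - 62)
x/y = (62 - 57)/(57 - 23) = 5/34
Simplify: 5:34
= 5:34

5:34


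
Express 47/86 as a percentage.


Percentage = (part / whole) × 100
= (47 / 86) × 100
≈ 54.65%

54.65%


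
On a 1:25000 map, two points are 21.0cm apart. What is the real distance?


Real distance = map distance × scale
= 21.0cm × 25000
= 525000 cm = 5250.0 m
= 5.250 km

5.250 km


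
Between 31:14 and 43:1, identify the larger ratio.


31/14 = 2.2143
43/1 = 43.0000
2.2143 < 43.0000, so 31:14 is less
= 43:1

43:1


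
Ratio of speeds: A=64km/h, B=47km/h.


Ratio = 64:47
GCD = 1
Simplified = 64:47
Time ratio (same distance) = 47:64
Speed ratio = 64:47

64:47


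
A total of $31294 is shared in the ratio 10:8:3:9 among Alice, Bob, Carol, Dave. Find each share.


Total parts = 10 + 8 + 3 + 9 = 30
Alice: 31294 × 10/30 = 10431.33
Bob: 31294 × 8/30 = 8345.07
Carol: 31294 × 3/30 = 3129.40
Dave: 31294 × 9/30 = 9388.20
= Alice: $10431.33, Bob: $8345.07, Carol: $3129.40, Dave: $9388.20

Alice: $10431.33, Bob: $8345.07, Carol: $3129.40, Dave: $9388.20


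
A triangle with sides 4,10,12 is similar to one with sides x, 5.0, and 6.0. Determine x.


Scale factor = 5.0/10 = 0.5
Missing side = 4 × 0.5
= 2.0

2.0


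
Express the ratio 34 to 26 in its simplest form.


GCD(34, 26) = 2
34/2 : 26/2
= 17:13

17:13


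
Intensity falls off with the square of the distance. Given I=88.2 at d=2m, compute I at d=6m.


I₁d₁² = I₂d₂²
I₂ = I₁ × (d₁/d₂)²
= 88.2 × (2/6)²
= 88.2 × 4/36
= 352.8/36
= 9.8000

9.8000


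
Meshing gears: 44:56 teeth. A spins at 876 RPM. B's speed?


Gear ratio = 44:56 = 11:14
RPM_B = RPM_A × (teeth_A / teeth_B)
= 876 × (44/56)
= 688.3 RPM

688.3 RPM


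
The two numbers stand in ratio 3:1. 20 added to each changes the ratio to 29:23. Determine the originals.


Let A = 3k, B = 1k.
(3k + 20) / (1k + 20) = 29/23
Cross-multiply: 23(3k + 20) = 29(1k + 20)
69k + 460 = 29k + 580
69k - 29k = 580 - 460
40k = 120
k = 120/40 = 3
A = 3×3 = 9, B = 1×3 = 3
= A = 9, B = 3

A = 9, B = 3


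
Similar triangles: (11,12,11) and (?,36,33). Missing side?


Scale factor = 36/12 = 3
Missing side = 11 × 3
= 33.0

33.0


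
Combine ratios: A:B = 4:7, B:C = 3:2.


Match B: multiply A:B by 3 → 12:21
Multiply B:C by 7 → 21:14
Combined: 12:21:14
GCD = 1
= 12:21:14

12:21:14


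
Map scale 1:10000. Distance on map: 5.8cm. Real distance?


Real distance = map distance × scale
= 5.8cm × 10000
= 58000 cm = 580.0 m
= 0.580 km

0.580 km


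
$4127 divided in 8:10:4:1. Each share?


Total parts = 8 + 10 + 4 + 1 = 23
Part 1: 4127 × 8/23 = 1435.48
Part 2: 4127 × 10/23 = 1794.35
Part 3: 4127 × 4/23 = 717.74
Part 4: 4127 × 1/23 = 179.43
= Part 1: $1435.48, Part 2: $1794.35, Part 3: $717.74, Part 4: $179.43

Part 1: $1435.48, Part 2: $1794.35, Part 3: $717.74, Part 4: $179.43


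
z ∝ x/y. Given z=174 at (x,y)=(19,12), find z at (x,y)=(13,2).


z = k·x/y
Solve for k using the known point: k = z·y/x = 174×12/19 = 2088/19 ≈ 109.8947
Now evaluate at x=13, y=2:
z = k × 13 / 2 = (2088 × 13) / (19 × 2) = 27144/38
≈ 714.3158

714.3158


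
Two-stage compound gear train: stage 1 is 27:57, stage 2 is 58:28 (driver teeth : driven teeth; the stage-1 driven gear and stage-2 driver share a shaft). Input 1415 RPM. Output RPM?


Stage 1: RPM_B = RPM_A × t_A/t_B = 1415 × 27/57 = 38205/57 ≈ 670.26
B and C share a shaft → RPM_C = RPM_B
Stage 2: RPM_D = RPM_C × t_C/t_D = RPM_A × (t_A×t_C)/(t_B×t_D)
Overall ratio = (27×58)/(57×28) = 1566/1596
RPM_D = 1415 × 1566/1596 = 2215890/1596
≈ 1388.40 RPM

1388.40 RPM


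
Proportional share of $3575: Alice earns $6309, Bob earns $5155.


Total income = 6309 + 5155 = $11464
Alice: $3575 × 6309/11464 = $1967.44
Bob: $3575 × 5155/11464 = $1607.56
= Alice: $1967.44, Bob: $1607.56

Alice: $1967.44, Bob: $1607.56


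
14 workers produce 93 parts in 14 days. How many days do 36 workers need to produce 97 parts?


Days ∝ work / workers, so d₂ = d₁ × (m₁/m₂) × (w₂/w₁)
Workers factor (inverse): 14/36 ≈ 0.3889
Work factor (direct): 97/93 ≈ 1.0430
d₂ = 14 × 14/36 × 97/93 = (14 × 14 × 97) / (36 × 93) = 19012/3348
≈ 5.68 days

5.68 days


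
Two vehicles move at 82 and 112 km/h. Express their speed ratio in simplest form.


Ratio = 82:112
GCD = 2
Simplified = 41:56
Time ratio (same distance) = 56:41
Speed ratio = 41:56

41:56


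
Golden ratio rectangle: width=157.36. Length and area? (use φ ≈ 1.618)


φ = (1 + √5) / 2 ≈ 1.618
Length = width × φ = 157.36 × 1.618 = 254.60848
≈ 254.61
Area = width × length = 157.36 × 254.60848 = 40065.1904128 ≈ 40065.19
= Length: 254.61, Area: 40065.19

Length: 254.61, Area: 40065.19


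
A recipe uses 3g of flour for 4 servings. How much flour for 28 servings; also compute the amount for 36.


Direct proportion: y/x = constant
k = 3/4 = 0.7500
y at x=28: k × 28 = 3 × 28 / 4 = 84/4 = 21.00
y at x=36: k × 36 = 3 × 36 / 4 = 108/4 = 27.00
= 21.00 and 27.00

21.00 and 27.00


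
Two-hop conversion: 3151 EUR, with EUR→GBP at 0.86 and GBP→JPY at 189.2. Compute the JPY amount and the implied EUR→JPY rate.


Step 1: 3151 EUR × 0.86 = 2709.86 GBP
Step 2: 2709.86 GBP × 189.2 = 512705.51 JPY
Implied rate EUR→JPY = 0.86 × 189.2 = 162.7120
= 512705.51 JPY; implied rate 162.7120 JPY/EUR

512705.51 JPY; implied rate 162.7120 JPY/EUR


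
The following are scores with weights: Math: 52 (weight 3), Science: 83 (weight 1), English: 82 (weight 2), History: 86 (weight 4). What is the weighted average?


Numerator = 52×3 + 83×1 + 82×2 + 86×4
= 156 + 83 + 164 + 344
= 747
Total weight = 10
Weighted avg = 747/10
= 74.70

74.70


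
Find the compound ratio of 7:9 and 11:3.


Compound ratio = (7×11) : (9×3)
= 77:27
GCD = 1
= 77:27

77:27


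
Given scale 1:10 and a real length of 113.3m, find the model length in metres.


Model size = real / scale
= 113.3 / 10
= 11.3300 m

11.3300 m


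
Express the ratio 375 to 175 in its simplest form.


GCD(375, 175) = 25
375/25 : 175/25
= 15:7

15:7


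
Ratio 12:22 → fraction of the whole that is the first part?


Total parts = 12 + 22 = 34
First part: 12/34 = 6/17
= 6/17

6/17


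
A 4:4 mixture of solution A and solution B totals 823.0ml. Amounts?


Total parts = 4 + 4 = 8
solution A: 823.0 × 4/8 = 411.5ml
solution B: 823.0 × 4/8 = 411.5ml
= 411.5ml and 411.5ml

411.5ml and 411.5ml


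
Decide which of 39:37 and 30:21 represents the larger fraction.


39/37 = 1.0541
30/21 = 1.4286
1.0541 < 1.4286, so 39:37 is less
= 30:21

30:21


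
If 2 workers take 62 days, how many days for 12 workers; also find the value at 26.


Inverse proportion: x × y = constant
k = 2 × 62 = 124
At x=12: k/12 = 10.33
At x=26: k/26 = 4.77
= 10.33 and 4.77

10.33 and 4.77


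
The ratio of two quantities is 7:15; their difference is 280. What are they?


Let A = 7k, B = 15k.
15k - 7k = 280
8k = 280 → k = 280/8 = 35
A = 7×35 = 245, B = 15×35 = 525
= A = 245, B = 525

A = 245, B = 525


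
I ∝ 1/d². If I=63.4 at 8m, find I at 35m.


I₁d₁² = I₂d₂²
I₂ = I₁ × (d₁/d₂)²
= 63.4 × (8/35)²
= 63.4 × 64/1225
= 4057.6/1225
≈ 3.3123

3.3123


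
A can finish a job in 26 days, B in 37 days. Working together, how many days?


Rate of A = 1/26 per day
Rate of B = 1/37 per day
Combined rate = 1/26 + 1/37 = 63/962 ≈ 0.0655 per day
Days = 1 / combined rate = 962/63
≈ 15.27 days

15.27 days


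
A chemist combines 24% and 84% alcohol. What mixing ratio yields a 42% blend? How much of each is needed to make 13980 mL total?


Let x parts of 24% mix with y parts of 84%.
24x + 84y = 42(x + y)
24x + 84y = 42x + 42y
x(24 - 42) = y(42 - 84)
x/y = (84 - 42)/(42 - 24) = 42/18
Simplify: 7:3
Total parts = 10; one part = 13980/10 = 1398.00 mL
24% solution: 7×1398.00 = 9786.00 mL
84% solution: 3×1398.00 = 4194.00 mL
= ratio 7:3; 9786.00 mL and 4194.00 mL

ratio 7:3; 9786.00 mL and 4194.00 mL


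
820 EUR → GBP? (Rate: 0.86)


Amount × rate = 820 × 0.86
= 705.20 GBP

705.20 GBP


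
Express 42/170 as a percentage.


Percentage = (part / whole) × 100
= (42 / 170) × 100
≈ 24.71%

24.71%


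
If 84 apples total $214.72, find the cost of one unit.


Unit rate = total / quantity
= 214.72 / 84
= $2.56 per unit

$2.56 per unit


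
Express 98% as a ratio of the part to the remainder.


98% means 98 parts out of 100; remainder = 2
Part : remainder = 98:2
GCD = 2
= 49:1

49:1


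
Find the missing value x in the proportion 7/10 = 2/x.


Cross multiply: 7 × x = 10 × 2
7x = 20
x = 20 / 7
= 2.86

2.86


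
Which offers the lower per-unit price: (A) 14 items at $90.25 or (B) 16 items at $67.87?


Deal A: $90.25/14 = $6.4464/unit
Deal B: $67.87/16 = $4.2419/unit
B is cheaper per unit
= Deal B

Deal B


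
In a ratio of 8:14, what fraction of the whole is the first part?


Total parts = 8 + 14 = 22
First part: 8/22 = 4/11
= 4/11

4/11


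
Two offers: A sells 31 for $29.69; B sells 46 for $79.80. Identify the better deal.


Deal A: $29.69/31 = $0.9577/unit
Deal B: $79.80/46 = $1.7348/unit
A is cheaper per unit
= Deal A

Deal A


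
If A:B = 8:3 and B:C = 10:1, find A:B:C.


Match B: multiply A:B by 10 → 80:30
Multiply B:C by 3 → 30:3
Combined: 80:30:3
GCD = 1
= 80:30:3

80:30:3


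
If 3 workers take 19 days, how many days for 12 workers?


Inverse proportion: x × y = constant
k = 3 × 19 = 57
y₂ = k / 12 = 57 / 12
= 4.75

4.75


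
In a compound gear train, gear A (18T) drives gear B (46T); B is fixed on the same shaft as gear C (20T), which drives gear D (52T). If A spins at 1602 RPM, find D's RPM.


Stage 1: RPM_B = RPM_A × t_A/t_B = 1602 × 18/46 = 28836/46 ≈ 626.87
B and C share a shaft → RPM_C = RPM_B
Stage 2: RPM_D = RPM_C × t_C/t_D = RPM_A × (t_A×t_C)/(t_B×t_D)
Overall ratio = (18×20)/(46×52) = 360/2392
RPM_D = 1602 × 360/2392 = 576720/2392
≈ 241.10 RPM

241.10 RPM


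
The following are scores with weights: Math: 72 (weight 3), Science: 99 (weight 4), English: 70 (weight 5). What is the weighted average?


Numerator = 72×3 + 99×4 + 70×5
= 216 + 396 + 350
= 962
Total weight = 12
Weighted avg = 962/12
= 80.17

80.17


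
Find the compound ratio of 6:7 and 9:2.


Compound ratio = (6×9) : (7×2)
= 54:14
GCD = 2
= 27:7

27:7


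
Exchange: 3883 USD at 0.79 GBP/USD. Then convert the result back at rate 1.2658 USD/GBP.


Amount × rate = 3883 × 0.79 = 3067.57 GBP
Round-trip: 3067.57 × 1.2658 = 3882.93 USD
= 3067.57 GBP, then 3882.93 USD

3067.57 GBP, then 3882.93 USD


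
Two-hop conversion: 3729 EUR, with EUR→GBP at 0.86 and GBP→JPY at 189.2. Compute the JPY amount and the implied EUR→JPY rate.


Step 1: 3729 EUR × 0.86 = 3206.94 GBP
Step 2: 3206.94 GBP × 189.2 = 606753.05 JPY
Implied rate EUR→JPY = 0.86 × 189.2 = 162.7120
= 606753.05 JPY; implied rate 162.7120 JPY/EUR

606753.05 JPY; implied rate 162.7120 JPY/EUR


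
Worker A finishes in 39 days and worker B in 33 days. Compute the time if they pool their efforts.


Rate of A = 1/39 per day
Rate of B = 1/33 per day
Combined rate = 1/39 + 1/33 = 72/1287 ≈ 0.0559 per day
Days = 1 / combined rate = 1287/72
≈ 17.88 days

17.88 days


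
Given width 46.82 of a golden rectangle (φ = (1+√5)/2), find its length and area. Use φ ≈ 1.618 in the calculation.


φ = (1 + √5) / 2 ≈ 1.618
Length = width × φ = 46.82 × 1.618 = 75.75476
≈ 75.75
Area = width × length = 46.82 × 75.75476 = 3546.8378632 ≈ 3546.84
= Length: 75.75, Area: 3546.84

Length: 75.75, Area: 3546.84


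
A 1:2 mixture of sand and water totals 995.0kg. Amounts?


Total parts = 1 + 2 = 3
sand: 995.0 × 1/3 = 331.7kg
water: 995.0 × 2/3 = 663.3kg
= 331.7kg and 663.3kg

331.7kg and 663.3kg


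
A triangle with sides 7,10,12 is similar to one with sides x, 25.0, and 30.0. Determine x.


Scale factor = 25.0/10 = 2.5
Missing side = 7 × 2.5
= 17.5

17.5


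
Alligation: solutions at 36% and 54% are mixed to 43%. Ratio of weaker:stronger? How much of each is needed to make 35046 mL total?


Let x parts of 36% mix with y parts of 54%.
36x + 54y = 43(x + y)
36x + 54y = 43x + 43y
x(36 - 43) = y(43 - 54)
x/y = (54 - 43)/(43 - 36) = 11/7
Simplify: 11:7
Total parts = 18; one part = 35046/18 = 1947.00 mL
36% solution: 11×1947.00 = 21417.00 mL
54% solution: 7×1947.00 = 13629.00 mL
= ratio 11:7; 21417.00 mL and 13629.00 mL

ratio 11:7; 21417.00 mL and 13629.00 mL


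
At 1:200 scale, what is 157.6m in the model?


Model size = real / scale
= 157.6 / 200
= 0.7880 m

0.7880 m


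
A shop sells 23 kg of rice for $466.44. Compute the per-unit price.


Unit rate = total / quantity
= 466.44 / 23
= $20.28 per unit

$20.28 per unit


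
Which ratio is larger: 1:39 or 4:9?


1/39 = 0.0256
4/9 = 0.4444
0.0256 < 0.4444, so 1:39 is less
= 4:9

4:9


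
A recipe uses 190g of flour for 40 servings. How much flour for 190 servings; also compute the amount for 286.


Direct proportion: y/x = constant
k = 190/40 = 4.7500
y at x=190: k × 190 = 190 × 190 / 40 = 36100/40 = 902.50
y at x=286: k × 286 = 190 × 286 / 40 = 54340/40 = 1358.50
= 902.50 and 1358.50

902.50 and 1358.50


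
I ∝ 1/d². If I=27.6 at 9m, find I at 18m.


I₁d₁² = I₂d₂²
I₂ = I₁ × (d₁/d₂)²
= 27.6 × (9/18)²
= 27.6 × 81/324
= 2235.6/324
= 6.9000

6.9000


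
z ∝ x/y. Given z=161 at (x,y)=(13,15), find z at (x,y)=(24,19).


z = k·x/y
Solve for k using the known point: k = z·y/x = 161×15/13 = 2415/13 ≈ 185.7692
Now evaluate at x=24, y=19:
z = k × 24 / 19 = (2415 × 24) / (13 × 19) = 57960/247
≈ 234.6559

234.6559


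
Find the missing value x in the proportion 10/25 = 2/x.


Cross multiply: 10 × x = 25 × 2
10x = 50
x = 50 / 10
= 5.00

5.00


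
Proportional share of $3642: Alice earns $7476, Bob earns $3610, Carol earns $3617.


Total income = 7476 + 3610 + 3617 = $14703
Alice: $3642 × 7476/14703 = $1851.84
Bob: $3642 × 3610/14703 = $894.21
Carol: $3642 × 3617/14703 = $895.95
= Alice: $1851.84, Bob: $894.21, Carol: $895.95

Alice: $1851.84, Bob: $894.21, Carol: $895.95


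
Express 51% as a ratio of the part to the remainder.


51% means 51 parts out of 100; remainder = 49
Part : remainder = 51:49
GCD = 1
= 51:49

51:49


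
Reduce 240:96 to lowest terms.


GCD(240, 96) = 48
240/48 : 96/48
= 5:2

5:2


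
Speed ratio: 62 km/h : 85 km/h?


Ratio = 62:85
GCD = 1
Simplified = 62:85
Time ratio (same distance) = 85:62
Speed ratio = 62:85

62:85


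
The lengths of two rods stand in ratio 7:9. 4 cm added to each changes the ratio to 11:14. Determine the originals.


Let A = 7k, B = 9k.
(7k + 4) / (9k + 4) = 11/14
Cross-multiply: 14(7k + 4) = 11(9k + 4)
98k + 56 = 99k + 44
98k - 99k = 44 - 56
-1k = -12
k = -12/-1 = 12
A = 7×12 = 84, B = 9×12 = 108
= A = 84, B = 108

A = 84, B = 108


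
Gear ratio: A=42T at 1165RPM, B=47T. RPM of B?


Gear ratio = 42:47 = 42:47
RPM_B = RPM_A × (teeth_A / teeth_B)
= 1165 × (42/47)
= 1041.1 RPM

1041.1 RPM


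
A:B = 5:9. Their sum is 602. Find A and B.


Let A = 5k, B = 9k.
5k + 9k = 602
14k = 602 → k = 602/14 = 43
A = 5×43 = 215, B = 9×43 = 387
= A = 215, B = 387

A = 215, B = 387


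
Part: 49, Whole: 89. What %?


Percentage = (part / whole) × 100
= (49 / 89) × 100
≈ 55.06%

55.06%


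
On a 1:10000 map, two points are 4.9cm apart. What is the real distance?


Real distance = map distance × scale
= 4.9cm × 10000
= 49000 cm = 490.0 m
= 0.490 km

0.490 km


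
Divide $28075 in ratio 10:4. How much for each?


Total parts = 10 + 4 = 14
Part 1: 28075 × 10/14 = 20053.57
Part 2: 28075 × 4/14 = 8021.43
= Part 1: $20053.57, Part 2: $8021.43

Part 1: $20053.57, Part 2: $8021.43


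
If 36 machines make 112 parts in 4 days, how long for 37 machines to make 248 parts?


Days ∝ work / workers, so d₂ = d₁ × (m₁/m₂) × (w₂/w₁)
Workers factor (inverse): 36/37 ≈ 0.9730
Work factor (direct): 248/112 ≈ 2.2143
d₂ = 4 × 36/37 × 248/112 = (4 × 36 × 248) / (37 × 112) = 35712/4144
≈ 8.62 days

8.62 days


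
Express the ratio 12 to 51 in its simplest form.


GCD(12, 51) = 3
12/3 : 51/3
= 4:17

4:17


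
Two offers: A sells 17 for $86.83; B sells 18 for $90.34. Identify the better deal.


Deal A: $86.83/17 = $5.1076/unit
Deal B: $90.34/18 = $5.0189/unit
B is cheaper per unit
= Deal B

Deal B


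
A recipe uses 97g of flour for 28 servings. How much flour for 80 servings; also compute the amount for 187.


Direct proportion: y/x = constant
k = 97/28 ≈ 3.4643
y at x=80: k × 80 = 97 × 80 / 28 = 7760/28 ≈ 277.14
y at x=187: k × 187 = 97 × 187 / 28 = 18139/28 ≈ 647.82
= 277.14 and 647.82

277.14 and 647.82


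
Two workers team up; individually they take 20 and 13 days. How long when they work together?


Rate of A = 1/20 per day
Rate of B = 1/13 per day
Combined rate = 1/20 + 1/13 = 33/260 ≈ 0.1269 per day
Days = 1 / combined rate = 260/33
≈ 7.88 days

7.88 days


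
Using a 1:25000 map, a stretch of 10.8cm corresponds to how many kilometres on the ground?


Real distance = map distance × scale
= 10.8cm × 25000
= 270000 cm = 2700.0 m
= 2.700 km

2.700 km


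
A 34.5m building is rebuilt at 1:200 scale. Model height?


Model size = real / scale
= 34.5 / 200
= 0.1725 m

0.1725 m


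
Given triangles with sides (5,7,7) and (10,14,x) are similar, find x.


Scale factor = 10/5 = 2
Missing side = 7 × 2
= 14.0

14.0


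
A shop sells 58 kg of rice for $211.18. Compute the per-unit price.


Unit rate = total / quantity
= 211.18 / 58
= $3.64 per unit

$3.64 per unit


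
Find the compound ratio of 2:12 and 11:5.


Compound ratio = (2×11) : (12×5)
= 22:60
GCD = 2
= 11:30

11:30


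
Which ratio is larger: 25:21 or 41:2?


25/21 = 1.1905
41/2 = 20.5000
1.1905 < 20.5000, so 25:21 is less
= 41:2

41:2


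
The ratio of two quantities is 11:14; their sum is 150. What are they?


Let A = 11k, B = 14k.
11k + 14k = 150
25k = 150 → k = 150/25 = 6
A = 11×6 = 66, B = 14×6 = 84
= A = 66, B = 84

A = 66, B = 84


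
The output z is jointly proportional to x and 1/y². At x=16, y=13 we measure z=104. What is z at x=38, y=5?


z = k·x/y²
Solve for k using the known point: k = z·y²/x = 104×169/16 = 17576/16 = 1098.5000
Now evaluate at x=38, y=5:
z = k × 38 / 25 = (17576 × 38) / (16 × 25) = 667888/400
= 1669.7200

1669.7200


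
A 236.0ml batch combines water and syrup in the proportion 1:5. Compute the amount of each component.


Total parts = 1 + 5 = 6
water: 236.0 × 1/6 = 39.3ml
syrup: 236.0 × 5/6 = 196.7ml
= 39.3ml and 196.7ml

39.3ml and 196.7ml


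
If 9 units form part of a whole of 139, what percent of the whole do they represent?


Percentage = (part / whole) × 100
= (9 / 139) × 100
≈ 6.47%

6.47%


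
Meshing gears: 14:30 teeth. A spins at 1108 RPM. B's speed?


Gear ratio = 14:30 = 7:15
RPM_B = RPM_A × (teeth_A / teeth_B)
= 1108 × (14/30)
= 517.1 RPM

517.1 RPM


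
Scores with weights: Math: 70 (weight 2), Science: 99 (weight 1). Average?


Numerator = 70×2 + 99×1
= 140 + 99
= 239
Total weight = 3
Weighted avg = 239/3
= 79.67

79.67


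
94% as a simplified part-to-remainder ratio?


94% means 94 parts out of 100; remainder = 6
Part : remainder = 94:6
GCD = 2
= 47:3

47:3


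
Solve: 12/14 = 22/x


Cross multiply: 12 × x = 14 × 22
12x = 308
x = 308 / 12
= 25.67

25.67


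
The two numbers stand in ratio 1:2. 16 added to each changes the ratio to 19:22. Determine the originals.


Let A = 1k, B = 2k.
(1k + 16) / (2k + 16) = 19/22
Cross-multiply: 22(1k + 16) = 19(2k + 16)
22k + 352 = 38k + 304
22k - 38k = 304 - 352
-16k = -48
k = -48/-16 = 3
A = 1×3 = 3, B = 2×3 = 6
= A = 3, B = 6

A = 3, B = 6


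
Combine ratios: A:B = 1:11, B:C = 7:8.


Match B: multiply A:B by 7 → 7:77
Multiply B:C by 11 → 77:88
Combined: 7:77:88
GCD = 1
= 7:77:88

7:77:88


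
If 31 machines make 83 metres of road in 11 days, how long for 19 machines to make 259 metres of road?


Days ∝ work / workers, so d₂ = d₁ × (m₁/m₂) × (w₂/w₁)
Workers factor (inverse): 31/19 ≈ 1.6316
Work factor (direct): 259/83 ≈ 3.1205
d₂ = 11 × 31/19 × 259/83 = (11 × 31 × 259) / (19 × 83) = 88319/1577
≈ 56.00 days

56.00 days


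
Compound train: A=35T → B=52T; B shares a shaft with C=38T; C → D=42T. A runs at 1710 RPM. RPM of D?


Stage 1: RPM_B = RPM_A × t_A/t_B = 1710 × 35/52 = 59850/52 ≈ 1150.96
B and C share a shaft → RPM_C = RPM_B
Stage 2: RPM_D = RPM_C × t_C/t_D = RPM_A × (t_A×t_C)/(t_B×t_D)
Overall ratio = (35×38)/(52×42) = 1330/2184
RPM_D = 1710 × 1330/2184 = 2274300/2184
≈ 1041.35 RPM

1041.35 RPM


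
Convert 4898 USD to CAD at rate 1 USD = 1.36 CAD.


Amount × rate = 4898 × 1.36
= 6661.28 CAD

6661.28 CAD


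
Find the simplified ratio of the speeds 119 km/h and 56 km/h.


Ratio = 119:56
GCD = 7
Simplified = 17:8
Time ratio (same distance) = 8:17
Speed ratio = 17:8

17:8


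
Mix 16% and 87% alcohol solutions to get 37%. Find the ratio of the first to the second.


Let x parts of 16% mix with y parts of 87%.
16x + 87y = 37(x + y)
16x + 87y = 37x + 37y
x(16 - 37) = y(37 - 87)
x/y = (87 - 37)/(37 - 16) = 50/21
Simplify: 50:21
= 50:21

50:21


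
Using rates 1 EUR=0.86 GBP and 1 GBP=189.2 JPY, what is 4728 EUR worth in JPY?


Step 1: 4728 EUR × 0.86 = 4066.08 GBP
Step 2: 4066.08 GBP × 189.2 = 769302.34 JPY
Implied rate EUR→JPY = 0.86 × 189.2 = 162.7120
= 769302.34 JPY

769302.34 JPY


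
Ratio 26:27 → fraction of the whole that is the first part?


Total parts = 26 + 27 = 53
First part: 26/53 = 26/53
= 26/53

26/53


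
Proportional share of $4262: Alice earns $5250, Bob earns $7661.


Total income = 5250 + 7661 = $12911
Alice: $4262 × 5250/12911 = $1733.06
Bob: $4262 × 7661/12911 = $2528.94
= Alice: $1733.06, Bob: $2528.94

Alice: $1733.06, Bob: $2528.94


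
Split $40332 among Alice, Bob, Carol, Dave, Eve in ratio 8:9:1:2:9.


Total parts = 8 + 9 + 1 + 2 + 9 = 29
Alice: 40332 × 8/29 = 11126.07
Bob: 40332 × 9/29 = 12516.83
Carol: 40332 × 1/29 = 1390.76
Dave: 40332 × 2/29 = 2781.52
Eve: 40332 × 9/29 = 12516.83
= Alice: $11126.07, Bob: $12516.83, Carol: $1390.76, Dave: $2781.52, Eve: $12516.83

Alice: $11126.07, Bob: $12516.83, Carol: $1390.76, Dave: $2781.52, Eve: $12516.83


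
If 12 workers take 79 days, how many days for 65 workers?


Inverse proportion: x × y = constant
k = 12 × 79 = 948
y₂ = k / 65 = 948 / 65
= 14.58

14.58


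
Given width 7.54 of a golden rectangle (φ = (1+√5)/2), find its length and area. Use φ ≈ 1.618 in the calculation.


φ = (1 + √5) / 2 ≈ 1.618
Length = width × φ = 7.54 × 1.618 = 12.19972
≈ 12.20
Area = width × length = 7.54 × 12.19972 = 91.9858888 ≈ 91.99
= Length: 12.20, Area: 91.99

Length: 12.20, Area: 91.99


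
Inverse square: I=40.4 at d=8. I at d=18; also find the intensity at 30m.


I₁d₁² = I₂d₂²
I at 18m = 40.4 × (8/18)² = 40.4 × 64/324 = 2585.6/324 ≈ 7.9802
I at 30m = 40.4 × (8/30)² = 40.4 × 64/900 = 2585.6/900 ≈ 2.8729
= 7.9802 and 2.8729

7.9802 and 2.8729


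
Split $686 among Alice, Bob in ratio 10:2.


Total parts = 10 + 2 = 12
Alice: 686 × 10/12 = 571.67
Bob: 686 × 2/12 = 114.33
= Alice: $571.67, Bob: $114.33

Alice: $571.67, Bob: $114.33


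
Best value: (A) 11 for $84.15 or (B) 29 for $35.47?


Deal A: $84.15/11 = $7.6500/unit
Deal B: $35.47/29 = $1.2231/unit
B is cheaper per unit
= Deal B

Deal B


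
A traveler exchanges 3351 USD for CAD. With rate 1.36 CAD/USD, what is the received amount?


Amount × rate = 3351 × 1.36
= 4557.36 CAD

4557.36 CAD


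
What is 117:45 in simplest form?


GCD(117, 45) = 9
117/9 : 45/9
= 13:5

13:5


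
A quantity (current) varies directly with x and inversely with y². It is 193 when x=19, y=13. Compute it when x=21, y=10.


z = k·x/y²
Solve for k using the known point: k = z·y²/x = 193×169/19 = 32617/19 ≈ 1716.6842
Now evaluate at x=21, y=10:
z = k × 21 / 100 = (32617 × 21) / (19 × 100) = 684957/1900
≈ 360.5037

360.5037


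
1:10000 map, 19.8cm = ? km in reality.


Real distance = map distance × scale
= 19.8cm × 10000
= 198000 cm = 1980.0 m
= 1.980 km

1.980 km


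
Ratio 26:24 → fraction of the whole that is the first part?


Total parts = 26 + 24 = 50
First part: 26/50 = 13/25
= 13/25

13/25


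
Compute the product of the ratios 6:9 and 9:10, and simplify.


Compound ratio = (6×9) : (9×10)
= 54:90
GCD = 18
= 3:5

3:5


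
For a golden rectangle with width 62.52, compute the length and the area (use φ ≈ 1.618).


φ = (1 + √5) / 2 ≈ 1.618
Length = width × φ = 62.52 × 1.618 = 101.15736
≈ 101.16
Area = width × length = 62.52 × 101.15736 = 6324.3581472 ≈ 6324.36
= Length: 101.16, Area: 6324.36

Length: 101.16, Area: 6324.36


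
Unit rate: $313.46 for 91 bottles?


Unit rate = total / quantity
= 313.46 / 91
= $3.44 per unit

$3.44 per unit


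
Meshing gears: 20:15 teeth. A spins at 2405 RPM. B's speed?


Gear ratio = 20:15 = 4:3
RPM_B = RPM_A × (teeth_A / teeth_B)
= 2405 × (20/15)
= 3206.7 RPM

3206.7 RPM


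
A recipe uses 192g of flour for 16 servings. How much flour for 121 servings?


Direct proportion: y/x = constant
k = 192/16 = 12.0000
y₂ = k × 121 = 192 × 121 / 16 = 23232/16
= 1452.00

1452.00


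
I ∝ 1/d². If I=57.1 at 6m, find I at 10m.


I₁d₁² = I₂d₂²
I₂ = I₁ × (d₁/d₂)²
= 57.1 × (6/10)²
= 57.1 × 36/100
= 2055.6/100
= 20.5560

20.5560


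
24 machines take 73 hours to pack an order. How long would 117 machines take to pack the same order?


Inverse proportion: x × y = constant
k = 24 × 73 = 1752
y₂ = k / 117 = 1752 / 117
= 14.97

14.97


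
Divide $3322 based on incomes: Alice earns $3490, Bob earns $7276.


Total income = 3490 + 7276 = $10766
Alice: $3322 × 3490/10766 = $1076.89
Bob: $3322 × 7276/10766 = $2245.11
= Alice: $1076.89, Bob: $2245.11

Alice: $1076.89, Bob: $2245.11


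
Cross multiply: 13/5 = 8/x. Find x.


Cross multiply: 13 × x = 5 × 8
13x = 40
x = 40 / 13
= 3.08

3.08


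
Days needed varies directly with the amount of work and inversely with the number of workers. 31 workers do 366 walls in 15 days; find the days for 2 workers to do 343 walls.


Days ∝ work / workers, so d₂ = d₁ × (m₁/m₂) × (w₂/w₁)
Workers factor (inverse): 31/2 = 15.5000
Work factor (direct): 343/366 ≈ 0.9372
d₂ = 15 × 31/2 × 343/366 = (15 × 31 × 343) / (2 × 366) = 159495/732
≈ 217.89 days

217.89 days


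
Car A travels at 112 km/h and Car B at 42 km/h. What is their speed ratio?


Ratio = 112:42
GCD = 14
Simplified = 8:3
Time ratio (same distance) = 3:8
Speed ratio = 8:3

8:3


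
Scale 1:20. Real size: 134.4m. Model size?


Model size = real / scale
= 134.4 / 20
= 6.7200 m

6.7200 m


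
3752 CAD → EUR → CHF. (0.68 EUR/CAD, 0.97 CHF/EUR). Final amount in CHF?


Step 1: 3752 CAD × 0.68 = 2551.36 EUR
Step 2: 2551.36 EUR × 0.97 = 2474.82 CHF
Implied rate CAD→CHF = 0.68 × 0.97 = 0.6596
= 2474.82 CHF

2474.82 CHF


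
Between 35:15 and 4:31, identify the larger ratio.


35/15 = 2.3333
4/31 = 0.1290
2.3333 > 0.1290, so 35:15 is greater
= 35:15

35:15


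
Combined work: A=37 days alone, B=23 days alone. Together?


Rate of A = 1/37 per day
Rate of B = 1/23 per day
Combined rate = 1/37 + 1/23 = 60/851 ≈ 0.0705 per day
Days = 1 / combined rate = 851/60
≈ 14.18 days

14.18 days


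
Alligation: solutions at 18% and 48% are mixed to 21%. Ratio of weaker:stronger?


Let x parts of 18% mix with y parts of 48%.
18x + 48y = 21(x + y)
18x + 48y = 21x + 21y
x(18 - 21) = y(21 - 48)
x/y = (48 - 21)/(21 - 18) = 27/3
Simplify: 9:1
= 9:1

9:1


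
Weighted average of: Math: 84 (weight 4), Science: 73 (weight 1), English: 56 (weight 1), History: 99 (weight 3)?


Numerator = 84×4 + 73×1 + 56×1 + 99×3
= 336 + 73 + 56 + 297
= 762
Total weight = 9
Weighted avg = 762/9
= 84.67

84.67


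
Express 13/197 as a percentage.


Percentage = (part / whole) × 100
= (13 / 197) × 100
≈ 6.60%

6.60%


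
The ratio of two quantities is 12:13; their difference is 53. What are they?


Let A = 12k, B = 13k.
13k - 12k = 53
1k = 53 → k = 53/1 = 53
A = 12×53 = 636, B = 13×53 = 689
= A = 636, B = 689

A = 636, B = 689


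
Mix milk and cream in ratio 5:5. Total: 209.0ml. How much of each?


Total parts = 5 + 5 = 10
milk: 209.0 × 5/10 = 104.5ml
cream: 209.0 × 5/10 = 104.5ml
= 104.5ml and 104.5ml

104.5ml and 104.5ml


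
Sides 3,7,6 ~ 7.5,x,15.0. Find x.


Scale factor = 7.5/3 = 2.5
Missing side = 7 × 2.5
= 17.5

17.5


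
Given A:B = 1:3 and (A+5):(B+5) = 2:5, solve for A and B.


Let A = 1k, B = 3k.
(1k + 5) / (3k + 5) = 2/5
Cross-multiply: 5(1k + 5) = 2(3k + 5)
5k + 25 = 6k + 10
5k - 6k = 10 - 25
-1k = -15
k = -15/-1 = 15
A = 1×15 = 15, B = 3×15 = 45
= A = 15, B = 45

A = 15, B = 45


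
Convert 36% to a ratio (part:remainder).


36% means 36 parts out of 100; remainder = 64
Part : remainder = 36:64
GCD = 4
= 9:16

9:16


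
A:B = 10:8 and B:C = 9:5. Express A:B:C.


Match B: multiply A:B by 9 → 90:72
Multiply B:C by 8 → 72:40
Combined: 90:72:40
GCD = 2
= 45:36:20

45:36:20


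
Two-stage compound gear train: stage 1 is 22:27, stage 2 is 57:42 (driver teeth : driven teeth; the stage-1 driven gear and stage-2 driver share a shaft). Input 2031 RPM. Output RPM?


Stage 1: RPM_B = RPM_A × t_A/t_B = 2031 × 22/27 = 44682/27 ≈ 1654.89
B and C share a shaft → RPM_C = RPM_B
Stage 2: RPM_D = RPM_C × t_C/t_D = RPM_A × (t_A×t_C)/(t_B×t_D)
Overall ratio = (22×57)/(27×42) = 1254/1134
RPM_D = 2031 × 1254/1134 = 2546874/1134
≈ 2245.92 RPM

2245.92 RPM


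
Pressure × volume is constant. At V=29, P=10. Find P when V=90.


Inverse proportion: x × y = constant
k = 29 × 10 = 290
y₂ = k / 90 = 290 / 90
= 3.22

3.22


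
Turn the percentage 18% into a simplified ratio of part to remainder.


18% means 18 parts out of 100; remainder = 82
Part : remainder = 18:82
GCD = 2
= 9:41

9:41


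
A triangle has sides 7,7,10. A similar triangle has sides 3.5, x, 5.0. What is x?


Scale factor = 3.5/7 = 0.5
Missing side = 7 × 0.5
= 3.5

3.5


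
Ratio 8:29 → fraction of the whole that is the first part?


Total parts = 8 + 29 = 37
First part: 8/37 = 8/37
= 8/37

8/37


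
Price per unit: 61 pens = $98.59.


Unit rate = total / quantity
= 98.59 / 61
= $1.62 per unit

$1.62 per unit


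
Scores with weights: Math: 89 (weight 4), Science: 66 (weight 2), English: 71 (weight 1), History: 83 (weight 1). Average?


Numerator = 89×4 + 66×2 + 71×1 + 83×1
= 356 + 132 + 71 + 83
= 642
Total weight = 8
Weighted avg = 642/8
= 80.25

80.25


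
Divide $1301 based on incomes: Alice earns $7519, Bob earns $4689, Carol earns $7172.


Total income = 7519 + 4689 + 7172 = $19380
Alice: $1301 × 7519/19380 = $504.76
Bob: $1301 × 4689/19380 = $314.78
Carol: $1301 × 7172/19380 = $481.46
= Alice: $504.76, Bob: $314.78, Carol: $481.46

Alice: $504.76, Bob: $314.78, Carol: $481.46


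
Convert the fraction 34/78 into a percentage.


Percentage = (part / whole) × 100
= (34 / 78) × 100
≈ 43.59%

43.59%


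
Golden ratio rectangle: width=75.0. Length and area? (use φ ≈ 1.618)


φ = (1 + √5) / 2 ≈ 1.618
Length = width × φ = 75.0 × 1.618 = 121.35
≈ 121.35
Area = width × length = 75.0 × 121.35 = 9101.25 ≈ 9101.25
= Length: 121.35, Area: 9101.25

Length: 121.35, Area: 9101.25
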